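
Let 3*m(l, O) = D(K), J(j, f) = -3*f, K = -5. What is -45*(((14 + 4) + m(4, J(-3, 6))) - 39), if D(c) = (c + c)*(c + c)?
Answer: -555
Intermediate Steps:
D(c) = 4*c² (D(c) = (2*c)*(2*c) = 4*c²)
m(l, O) = 100/3 (m(l, O) = (4*(-5)²)/3 = (4*25)/3 = (⅓)*100 = 100/3)
-45*(((14 + 4) + m(4, J(-3, 6))) - 39) = -45*(((14 + 4) + 100/3) - 39) = -45*((18 + 100/3) - 39) = -45*(154/3 - 39) = -45*37/3 = -555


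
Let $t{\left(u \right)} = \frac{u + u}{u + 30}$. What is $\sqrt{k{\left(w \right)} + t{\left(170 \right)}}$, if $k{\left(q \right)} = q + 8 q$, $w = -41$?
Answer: $\frac{i \sqrt{36730}}{10} \approx 19.165 i$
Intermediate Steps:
$k{\left(q \right)} = 9 q$
$t{\left(u \right)} = \frac{2 u}{30 + u}$
$\sqrt{k{\left(w \right)} + t{\left(170 \right)}} = \sqrt{9 \left(-41\right) + 2 \cdot 170 \frac{1}{30 + 170}} = \sqrt{-369 + 2 \cdot 170 \cdot \frac{1}{200}} = \sqrt{-369 + \frac{17}{10}} = \sqrt{- \frac{3673}{10}} = \frac{i \sqrt{36730}}{10}$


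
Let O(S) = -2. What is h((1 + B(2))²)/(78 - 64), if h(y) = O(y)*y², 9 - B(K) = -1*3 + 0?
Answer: -28561/7 ≈ -4080.1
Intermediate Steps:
B(K) = 12 (B(K) = 9 - (-1*3 + 0) = 9 - (-3 + 0) = 9 - 1*(-3) = 9 + 3 = 12)
h(y) = -2*y²
h((1 + B(2))²)/(78 - 64) = (-2*(1 + 12)⁴)/(78 - 64) = (-2*(13²)²)/14 = (-2*169²)/14 = (-2*28561)/14 = (1/14)*(-57122) = -28561/7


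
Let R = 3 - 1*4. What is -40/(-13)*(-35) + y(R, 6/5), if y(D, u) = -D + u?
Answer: -6857/65 ≈ -105.49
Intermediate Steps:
R = -1 (R = 3 - 4 = -1)
y(D, u) = u - D
-40/(-13)*(-35) + y(R, 6/5) = -40/(-13)*(-35) + (6/5 - 1*(-1)) = -40*(-1/13)*(-35) + (6*(1/5) + 1) = (40/13)*(-35) + (6/5 + 1) = -1400/13 + 11/5 = -6857/65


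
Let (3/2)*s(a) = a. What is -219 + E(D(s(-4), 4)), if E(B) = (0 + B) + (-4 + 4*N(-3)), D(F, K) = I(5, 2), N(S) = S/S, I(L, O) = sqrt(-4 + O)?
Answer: -219 + I*sqrt(2) ≈ -219.0 + 1.4142*I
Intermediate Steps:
s(a) = 2*a/3
N(S) = 1
D(F, K) = I*sqrt(2) (D(F, K) = sqrt(-4 + 2) = sqrt(-2) = I*sqrt(2))
E(B) = B (E(B) = (0 + B) + (-4 + 4*1) = B + (-4 + 4) = B + 0 = B)
-219 + E(D(s(-4), 4)) = -219 + I*sqrt(2)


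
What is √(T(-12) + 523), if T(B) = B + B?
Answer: √499 ≈ 22.338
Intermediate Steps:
T(B) = 2*B
√(T(-12) + 523) = √(2*(-12) + 523) = √(-24 + 523) = √499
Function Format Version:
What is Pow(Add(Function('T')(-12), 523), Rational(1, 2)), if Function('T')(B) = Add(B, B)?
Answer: Pow(499, Rational(1, 2)) ≈ 22.338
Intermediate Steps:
Function('T')(B) = Mul(2, B)
Pow(Add(Function('T')(-12), 523), Rational(1, 2)) = Pow(Add(Mul(2, -12), 523), Rational(1, 2)) = Pow(Add(-24, 523), Rational(1, 2)) = Pow(499, Rational(1, 2))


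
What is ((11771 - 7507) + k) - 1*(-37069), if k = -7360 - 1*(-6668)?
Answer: 40641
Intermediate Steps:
k = -692 (k = -7360 + 6668 = -692)
((11771 - 7507) + k) - 1*(-37069) = ((11771 - 7507) - 692) - 1*(-37069) = (4264 - 692) + 37069 = 3572 + 37069 = 40641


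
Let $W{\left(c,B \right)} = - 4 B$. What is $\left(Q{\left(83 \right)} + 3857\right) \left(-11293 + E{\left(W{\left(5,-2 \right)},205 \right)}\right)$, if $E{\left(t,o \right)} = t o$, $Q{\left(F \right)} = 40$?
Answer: $-37617741$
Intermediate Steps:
$E{\left(t,o \right)} = o t$
$\left(Q{\left(83 \right)} + 3857\right) \left(-11293 + E{\left(W{\left(5,-2 \right)},205 \right)}\right) = \left(40 + 3857\right) \left(-11293 + 205 \left(\left(-4\right) \left(-2\right)\right)\right) = 3897 \left(-11293 + 205 \cdot 8\right) = 3897 \left(-11293 + 1640\right) = 3897 \left(-9653\right) = -37617741$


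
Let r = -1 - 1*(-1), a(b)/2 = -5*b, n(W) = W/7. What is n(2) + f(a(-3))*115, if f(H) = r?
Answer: 2/7 ≈ 0.28571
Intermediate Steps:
n(W) = W/7 (n(W) = W*(⅐) = W/7)
a(b) = -10*b (a(b) = 2*(-5*b) = -10*b)
r = 0 (r = -1 + 1 = 0)
f(H) = 0
n(2) + f(a(-3))*115 = (⅐)*2 + 0*115 = 2/7 + 0 = 2/7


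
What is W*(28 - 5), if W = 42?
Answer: 966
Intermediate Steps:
W*(28 - 5) = 42*(28 - 5) = 42*23 = 966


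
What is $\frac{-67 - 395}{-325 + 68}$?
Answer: $\frac{462}{257} \approx 1.7977$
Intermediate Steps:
$\frac{-67 - 395}{-325 + 68} = - \frac{462}{-257} = \left(-462\right) \left(- \frac{1}{257}\right) = \frac{462}{257}$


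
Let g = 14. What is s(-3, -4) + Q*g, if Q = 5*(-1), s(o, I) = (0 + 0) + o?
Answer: -73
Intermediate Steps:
s(o, I) = o (s(o, I) = 0 + o = o)
Q = -5
s(-3, -4) + Q*g = -3 - 5*14 = -3 - 70 = -73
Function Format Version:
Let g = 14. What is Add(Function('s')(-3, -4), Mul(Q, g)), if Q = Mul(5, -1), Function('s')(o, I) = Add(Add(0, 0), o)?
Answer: -73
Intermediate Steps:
Function('s')(o, I) = o (Function('s')(o, I) = Add(0, o) = o)
Q = -5
Add(Function('s')(-3, -4), Mul(Q, g)) = Add(-3, Mul(-5, 14)) = Add(-3, -70) = -73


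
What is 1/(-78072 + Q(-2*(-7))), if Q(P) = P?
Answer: -1/78058 ≈ -1.2811e-5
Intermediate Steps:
1/(-78072 + Q(-2*(-7))) = 1/(-78072 - 2*(-7)) = 1/(-78072 + 14) = 1/(-78058) = -1/78058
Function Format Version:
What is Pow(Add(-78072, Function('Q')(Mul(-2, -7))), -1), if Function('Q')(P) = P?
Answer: Rational(-1, 78058) ≈ -1.2811e-5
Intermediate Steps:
Pow(Add(-78072, Function('Q')(Mul(-2, -7))), -1) = Pow(Add(-78072, Mul(-2, -7)), -1) = Pow(Add(-78072, 14), -1) = Pow(-78058, -1) = Rational(-1, 78058)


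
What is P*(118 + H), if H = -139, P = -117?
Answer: 2457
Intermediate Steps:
P*(118 + H) = -117*(118 - 139) = -117*(-21) = 2457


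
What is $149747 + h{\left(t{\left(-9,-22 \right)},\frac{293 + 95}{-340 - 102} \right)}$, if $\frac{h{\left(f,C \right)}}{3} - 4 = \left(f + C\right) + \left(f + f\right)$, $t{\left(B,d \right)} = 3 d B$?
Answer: $\frac{34277623}{221} \approx 1.551 \cdot 10^{5}$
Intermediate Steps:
$t{\left(B,d \right)} = 3 B d$
$h{\left(f,C \right)} = 12 + 3 C + 9 f$ ($h{\left(f,C \right)} = 12 + 3 \left(\left(f + C\right) + \left(f + f\right)\right) = 12 + 3 \left(\left(C + f\right) + 2 f\right) = 12 + 3 \left(C + 3 f\right) = 12 + \left(3 C + 9 f\right) = 12 + 3 C + 9 f$)
$149747 + h{\left(t{\left(-9,-22 \right)},\frac{293 + 95}{-340 - 102} \right)} = 149747 + \left(12 + 3 \frac{293 + 95}{-340 - 102} + 9 \cdot 3 \left(-9\right) \left(-22\right)\right) = 149747 + \left(12 + 3 \frac{388}{-442} + 9 \cdot 594\right) = 149747 + \left(12 + 3 \cdot 388 \left(- \frac{1}{442}\right) + 5346\right) = 149747 + \left(12 + 3 \left(- \frac{194}{221}\right) + 5346\right) = 149747 + \left(12 - \frac{582}{221} + 5346\right) = 149747 + \frac{1183536}{221} = \frac{34277623}{221}$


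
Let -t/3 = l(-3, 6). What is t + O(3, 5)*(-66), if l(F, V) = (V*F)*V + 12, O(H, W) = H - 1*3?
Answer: 288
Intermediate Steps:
O(H, W) = -3 + H (O(H, W) = H - 3 = -3 + H)
l(F, V) = 12 + F*V² (l(F, V) = (F*V)*V + 12 = F*V² + 12 = 12 + F*V²)
t = 288 (t = -3*(12 - 3*6²) = -3*(12 - 3*36) = -3*(12 - 108) = -3*(-96) = 288)
t + O(3, 5)*(-66) = 288 + (-3 + 3)*(-66) = 288 + 0*(-66) = 288 + 0 = 288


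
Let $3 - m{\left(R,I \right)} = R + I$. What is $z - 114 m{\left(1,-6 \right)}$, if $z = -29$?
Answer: $-941$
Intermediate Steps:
$m{\left(R,I \right)} = 3 - I - R$ ($m{\left(R,I \right)} = 3 - \left(R + I\right) = 3 - \left(I + R\right) = 3 - I - R$)
$z - 114 m{\left(1,-6 \right)} = -29 - 114 \left(3 - -6 - 1\right) = -29 - 114 \left(3 + 6 - 1\right) = -29 - 912 = -941$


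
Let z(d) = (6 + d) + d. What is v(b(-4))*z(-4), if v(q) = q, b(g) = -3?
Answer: 6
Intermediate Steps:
z(d) = 6 + 2*d
v(b(-4))*z(-4) = -3*(6 + 2*(-4)) = -3*(6 - 8) = -3*(-2) = 6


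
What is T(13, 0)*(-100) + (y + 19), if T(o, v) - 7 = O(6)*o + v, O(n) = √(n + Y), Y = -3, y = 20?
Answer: -661 - 1300*√3 ≈ -2912.7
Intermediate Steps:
O(n) = √(-3 + n) (O(n) = √(n - 3) = √(-3 + n))
T(o, v) = 7 + v + o*√3 (T(o, v) = 7 + (√(-3 + 6)*o + v) = 7 + (√3*o + v) = 7 + (o*√3 + v) = 7 + (v + o*√3) = 7 + v + o*√3)
T(13, 0)*(-100) + (y + 19) = (7 + 0 + 13*√3)*(-100) + (20 + 19) = (7 + 13*√3)*(-100) + 39 = (-700 - 1300*√3) + 39 = -661 - 1300*√3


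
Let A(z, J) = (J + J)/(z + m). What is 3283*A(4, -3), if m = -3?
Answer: -19698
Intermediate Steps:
A(z, J) = 2*J/(-3 + z) (A(z, J) = (J + J)/(z - 3) = (2*J)/(-3 + z) = 2*J/(-3 + z))
3283*A(4, -3) = 3283*(2*(-3)/(-3 + 4)) = 3283*(2*(-3)/1) = 3283*(2*(-3)*1) = 3283*(-6) = -19698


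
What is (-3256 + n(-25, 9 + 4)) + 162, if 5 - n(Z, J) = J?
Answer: -3102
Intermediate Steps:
n(Z, J) = 5 - J
(-3256 + n(-25, 9 + 4)) + 162 = (-3256 + (5 - (9 + 4))) + 162 = (-3256 + (5 - 1*13)) + 162 = (-3256 + (5 - 13)) + 162 = (-3256 - 8) + 162 = -3264 + 162 = -3102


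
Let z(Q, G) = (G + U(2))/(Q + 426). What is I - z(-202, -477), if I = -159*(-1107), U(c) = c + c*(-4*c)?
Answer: 39427403/224 ≈ 1.7602e+5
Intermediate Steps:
U(c) = c - 4*c²
z(Q, G) = (-14 + G)/(426 + Q) (z(Q, G) = (G + 2*(1 - 4*2))/(Q + 426) = (G + 2*(1 - 8))/(426 + Q) = (G + 2*(-7))/(426 + Q) = (G - 14)/(426 + Q) = (-14 + G)/(426 + Q))
I = 176013
I - z(-202, -477) = 176013 - (-14 - 477)/(426 - 202) = 176013 - (-491)/224 = 176013 - 1*(-491/224) = 176013 + 491/224 = 39427403/224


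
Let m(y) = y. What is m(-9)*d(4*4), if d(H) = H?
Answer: -144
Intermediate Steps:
m(-9)*d(4*4) = -36*4 = -9*16 = -144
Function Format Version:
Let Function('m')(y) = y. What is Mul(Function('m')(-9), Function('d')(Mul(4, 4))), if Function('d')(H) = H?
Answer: -144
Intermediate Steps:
Mul(Function('m')(-9), Function('d')(Mul(4, 4))) = Mul(-9, Mul(4, 4)) = Mul(-9, 16) = -144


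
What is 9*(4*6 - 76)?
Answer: -468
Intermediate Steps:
9*(4*6 - 76) = 9*(24 - 76) = 9*(-52) = -468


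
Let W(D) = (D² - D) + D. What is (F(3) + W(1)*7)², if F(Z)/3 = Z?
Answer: 256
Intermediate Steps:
F(Z) = 3*Z
W(D) = D²
(F(3) + W(1)*7)² = (3*3 + 1²*7)² = (9 + 1*7)² = (9 + 7)² = 16² = 256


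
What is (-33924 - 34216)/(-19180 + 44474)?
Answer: -34070/12647 ≈ -2.6939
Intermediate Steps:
(-33924 - 34216)/(-19180 + 44474) = -68140/25294 = -68140*1/25294 = -34070/12647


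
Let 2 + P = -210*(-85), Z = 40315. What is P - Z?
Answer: -22467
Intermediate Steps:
P = 17848 (P = -2 - 210*(-85) = -2 + 17850 = 17848)
P - Z = 17848 - 1*40315 = 17848 - 40315 = -22467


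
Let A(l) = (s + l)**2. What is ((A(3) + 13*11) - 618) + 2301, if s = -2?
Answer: 1827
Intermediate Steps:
A(l) = (-2 + l)**2
((A(3) + 13*11) - 618) + 2301 = (((-2 + 3)**2 + 13*11) - 618) + 2301 = ((1**2 + 143) - 618) + 2301 = ((1 + 143) - 618) + 2301 = (144 - 618) + 2301 = -474 + 2301 = 1827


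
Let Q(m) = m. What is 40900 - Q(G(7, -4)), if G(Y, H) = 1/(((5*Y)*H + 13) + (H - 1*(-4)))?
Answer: 5194301/127 ≈ 40900.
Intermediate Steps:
G(Y, H) = 1/(17 + H + 5*H*Y) (G(Y, H) = 1/((5*H*Y + 13) + (H + 4)) = 1/((13 + 5*H*Y) + (4 + H)) = 1/(17 + H + 5*H*Y))
40900 - Q(G(7, -4)) = 40900 - 1/(17 - 4 + 5*(-4)*7) = 40900 - 1/(17 - 4 - 140) = 40900 - 1/(-127) = 40900 - 1*(-1/127) = 40900 + 1/127 = 5194301/127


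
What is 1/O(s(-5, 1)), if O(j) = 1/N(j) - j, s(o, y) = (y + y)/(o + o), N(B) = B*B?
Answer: 5/126 ≈ 0.039683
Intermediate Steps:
N(B) = B²
s(o, y) = y/o (s(o, y) = (2*y)/((2*o)) = (2*y)*(1/(2*o)) = y/o)
O(j) = j⁻² - j (O(j) = 1/(j²) - j = j⁻² - j)
1/O(s(-5, 1)) = 1/((1/(-5))⁻² - 1/(-5)) = 1/((1*(-⅕))⁻² - (-1)/5) = 1/((-⅕)⁻² - 1*(-⅕)) = 1/(25 + ⅕) = 1/(126/5) = 5/126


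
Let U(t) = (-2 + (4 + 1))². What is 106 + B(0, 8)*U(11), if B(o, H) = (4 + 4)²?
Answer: 682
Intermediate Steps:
U(t) = 9 (U(t) = (-2 + 5)² = 3² = 9)
B(o, H) = 64 (B(o, H) = 8² = 64)
106 + B(0, 8)*U(11) = 106 + 64*9 = 106 + 576 = 682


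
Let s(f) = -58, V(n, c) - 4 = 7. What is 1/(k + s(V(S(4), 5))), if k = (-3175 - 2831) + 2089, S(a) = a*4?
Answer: -1/3975 ≈ -0.00025157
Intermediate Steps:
S(a) = 4*a
V(n, c) = 11 (V(n, c) = 4 + 7 = 11)
k = -3917 (k = -6006 + 2089 = -3917)
1/(k + s(V(S(4), 5))) = 1/(-3917 - 58) = 1/(-3975) = -1/3975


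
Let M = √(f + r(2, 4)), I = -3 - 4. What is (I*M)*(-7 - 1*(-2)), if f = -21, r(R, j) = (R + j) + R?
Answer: 35*I*√13 ≈ 126.19*I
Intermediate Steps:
I = -7
r(R, j) = j + 2*R
M = I*√13 (M = √(-21 + (4 + 2*2)) = √(-21 + (4 + 4)) = √(-21 + 8) = √(-13) = I*√13 ≈ 3.6056*I)
(I*M)*(-7 - 1*(-2)) = (-7*I*√13)*(-7 - 1*(-2)) = (-7*I*√13)*(-7 + 2) = -7*I*√13*(-5) = 35*I*√13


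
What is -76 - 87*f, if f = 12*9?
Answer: -9472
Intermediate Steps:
f = 108
-76 - 87*f = -76 - 87*108 = -76 - 9396 = -9472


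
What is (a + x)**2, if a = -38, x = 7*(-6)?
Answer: 6400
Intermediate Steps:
x = -42
(a + x)**2 = (-38 - 42)**2 = (-80)**2 = 6400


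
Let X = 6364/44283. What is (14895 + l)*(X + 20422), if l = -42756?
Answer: -8398733647730/14761 ≈ -5.6898e+8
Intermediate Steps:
X = 6364/44283 (X = 6364*(1/44283) = 6364/44283 ≈ 0.14371)
(14895 + l)*(X + 20422) = (14895 - 42756)*(6364/44283 + 20422) = -27861*904353790/44283 = -8398733647730/14761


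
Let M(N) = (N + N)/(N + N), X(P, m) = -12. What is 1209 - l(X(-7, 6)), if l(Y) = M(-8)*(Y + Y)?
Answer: 1233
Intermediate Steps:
M(N) = 1 (M(N) = (2*N)/((2*N)) = (2*N)*(1/(2*N)) = 1)
l(Y) = 2*Y (l(Y) = 1*(Y + Y) = 1*(2*Y) = 2*Y)
1209 - l(X(-7, 6)) = 1209 - 2*(-12) = 1209 - 1*(-24) = 1209 + 24 = 1233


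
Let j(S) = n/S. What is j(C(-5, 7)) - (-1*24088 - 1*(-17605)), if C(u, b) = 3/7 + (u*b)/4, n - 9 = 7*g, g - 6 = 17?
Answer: 1505779/233 ≈ 6462.6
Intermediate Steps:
g = 23 (g = 6 + 17 = 23)
n = 170 (n = 9 + 7*23 = 9 + 161 = 170)
C(u, b) = 3/7 + b*u/4 (C(u, b) = 3*(1/7) + (b*u)*(1/4) = 3/7 + b*u/4)
j(S) = 170/S
j(C(-5, 7)) - (-1*24088 - 1*(-17605)) = 170/(3/7 + (1/4)*7*(-5)) - (-1*24088 - 1*(-17605)) = 170/(3/7 - 35/4) - (-24088 + 17605) = 170/(-233/28) - 1*(-6483) = 170*(-28/233) + 6483 = -4760/233 + 6483 = 1505779/233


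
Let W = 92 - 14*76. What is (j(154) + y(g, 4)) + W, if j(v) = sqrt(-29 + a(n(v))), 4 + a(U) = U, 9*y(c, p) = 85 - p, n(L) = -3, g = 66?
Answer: -963 + 6*I ≈ -963.0 + 6.0*I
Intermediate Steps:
y(c, p) = 85/9 - p/9 (y(c, p) = (85 - p)/9 = 85/9 - p/9)
W = -972 (W = 92 - 1064 = -972)
a(U) = -4 + U
j(v) = 6*I (j(v) = sqrt(-29 + (-4 - 3)) = sqrt(-29 - 7) = sqrt(-36) = 6*I)
(j(154) + y(g, 4)) + W = (6*I + (85/9 - 1/9*4)) - 972 = (6*I + (85/9 - 4/9)) - 972 = (6*I + 9) - 972 = (9 + 6*I) - 972 = -963 + 6*I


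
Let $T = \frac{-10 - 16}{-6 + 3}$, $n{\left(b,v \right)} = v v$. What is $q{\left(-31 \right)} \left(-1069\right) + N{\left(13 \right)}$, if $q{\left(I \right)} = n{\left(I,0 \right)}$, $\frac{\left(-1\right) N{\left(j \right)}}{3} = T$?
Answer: $-26$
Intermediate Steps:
$n{\left(b,v \right)} = v^{2}$
$T = \frac{26}{3}$ ($T = - \frac{26}{-3} = \left(-26\right) \left(- \frac{1}{3}\right) = \frac{26}{3} \approx 8.6667$)
$N{\left(j \right)} = -26$ ($N{\left(j \right)} = \left(-3\right) \frac{26}{3} = -26$)
$q{\left(I \right)} = 0$ ($q{\left(I \right)} = 0^{2} = 0$)
$q{\left(-31 \right)} \left(-1069\right) + N{\left(13 \right)} = 0 \left(-1069\right) - 26 = 0 - 26 = -26$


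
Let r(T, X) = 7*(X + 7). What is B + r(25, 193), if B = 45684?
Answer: 47084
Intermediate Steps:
r(T, X) = 49 + 7*X (r(T, X) = 7*(7 + X) = 49 + 7*X)
B + r(25, 193) = 45684 + (49 + 7*193) = 45684 + (49 + 1351) = 45684 + 1400 = 47084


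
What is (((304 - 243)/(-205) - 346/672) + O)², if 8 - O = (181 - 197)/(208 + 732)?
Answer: 544000439449489/10480499769600 ≈ 51.906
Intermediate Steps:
O = 1884/235 (O = 8 - (181 - 197)/(208 + 732) = 8 - (-16)/940 = 8 - 1*(-4/235) = 8 + 4/235 = 1884/235 ≈ 8.0170)
(((304 - 243)/(-205) - 346/672) + O)² = (((304 - 243)/(-205) - 346/672) + 1884/235)² = ((61*(-1/205) - 346*1/672) + 1884/235)² = ((-61/205 - 173/336) + 1884/235)² = (-55961/68880 + 1884/235)² = (23323817/3237360)² = 544000439449489/10480499769600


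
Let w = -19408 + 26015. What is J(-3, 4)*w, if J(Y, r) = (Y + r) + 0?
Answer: 6607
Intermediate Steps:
J(Y, r) = Y + r
w = 6607
J(-3, 4)*w = (-3 + 4)*6607 = 1*6607 = 6607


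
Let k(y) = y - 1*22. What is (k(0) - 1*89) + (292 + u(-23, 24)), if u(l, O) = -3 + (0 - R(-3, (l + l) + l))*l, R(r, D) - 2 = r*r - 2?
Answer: 385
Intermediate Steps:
k(y) = -22 + y (k(y) = y - 22 = -22 + y)
R(r, D) = r² (R(r, D) = 2 + (r*r - 2) = 2 + (r² - 2) = 2 + (-2 + r²) = r²)
u(l, O) = -3 - 9*l (u(l, O) = -3 + (0 - 1*(-3)²)*l = -3 + (0 - 1*9)*l = -3 + (0 - 9)*l = -3 - 9*l)
(k(0) - 1*89) + (292 + u(-23, 24)) = ((-22 + 0) - 1*89) + (292 + (-3 - 9*(-23))) = (-22 - 89) + (292 + (-3 + 207)) = -111 + (292 + 204) = -111 + 496 = 385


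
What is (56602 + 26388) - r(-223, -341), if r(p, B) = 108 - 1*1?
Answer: 82883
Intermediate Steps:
r(p, B) = 107 (r(p, B) = 108 - 1 = 107)
(56602 + 26388) - r(-223, -341) = (56602 + 26388) - 1*107 = 82990 - 107 = 82883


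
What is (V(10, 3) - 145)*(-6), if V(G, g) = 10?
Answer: 810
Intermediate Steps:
(V(10, 3) - 145)*(-6) = (10 - 145)*(-6) = -135*(-6) = 810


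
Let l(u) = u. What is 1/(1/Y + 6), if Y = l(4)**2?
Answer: 16/97 ≈ 0.16495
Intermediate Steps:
Y = 16 (Y = 4**2 = 16)
1/(1/Y + 6) = 1/(1/16 + 6) = 1/(97/16) = 16/97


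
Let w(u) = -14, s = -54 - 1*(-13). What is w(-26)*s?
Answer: 574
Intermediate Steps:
s = -41 (s = -54 + 13 = -41)
w(-26)*s = -14*(-41) = 574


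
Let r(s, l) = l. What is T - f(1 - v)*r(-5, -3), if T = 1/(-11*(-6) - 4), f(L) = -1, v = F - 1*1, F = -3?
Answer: -185/62 ≈ -2.9839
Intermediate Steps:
v = -4 (v = -3 - 1*1 = -3 - 1 = -4)
T = 1/62 (T = 1/(66 - 4) = 1/62 ≈ 0.016129)
T - f(1 - v)*r(-5, -3) = 1/62 - (-1*(-3)) = 1/62 - 3 = -185/62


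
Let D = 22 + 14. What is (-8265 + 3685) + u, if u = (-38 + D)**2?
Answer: -4576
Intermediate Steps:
D = 36
u = 4 (u = (-38 + 36)**2 = (-2)**2 = 4)
(-8265 + 3685) + u = (-8265 + 3685) + 4 = -4580 + 4 = -4576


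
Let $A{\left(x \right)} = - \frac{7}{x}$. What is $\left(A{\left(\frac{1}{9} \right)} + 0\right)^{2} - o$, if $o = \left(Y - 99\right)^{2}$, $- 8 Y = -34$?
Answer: $- \frac{80137}{16} \approx -5008.6$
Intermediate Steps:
$Y = \frac{17}{4}$ ($Y = \left(- \frac{1}{8}\right) \left(-34\right) = \frac{17}{4} \approx 4.25$)
$o = \frac{143641}{16}$ ($o = \left(\frac{17}{4} - 99\right)^{2} = \left(- \frac{379}{4}\right)^{2} = \frac{143641}{16} \approx 8977.6$)
$\left(A{\left(\frac{1}{9} \right)} + 0\right)^{2} - o = \left(- \frac{7}{\frac{1}{9}} + 0\right)^{2} - \frac{143641}{16} = \left(- 7 \frac{1}{\frac{1}{9}} + 0\right)^{2} - \frac{143641}{16} = \left(\left(-7\right) 9 + 0\right)^{2} - \frac{143641}{16} = \left(-63 + 0\right)^{2} - \frac{143641}{16} = \left(-63\right)^{2} - \frac{143641}{16} = 3969 - \frac{143641}{16} = - \frac{80137}{16}$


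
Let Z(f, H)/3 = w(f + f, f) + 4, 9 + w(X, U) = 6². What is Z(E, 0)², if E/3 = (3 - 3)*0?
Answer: 8649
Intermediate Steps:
E = 0 (E = 3*((3 - 3)*0) = 3*(0*0) = 3*0 = 0)
w(X, U) = 27 (w(X, U) = -9 + 6² = -9 + 36 = 27)
Z(f, H) = 93 (Z(f, H) = 3*(27 + 4) = 3*31 = 93)
Z(E, 0)² = 93² = 8649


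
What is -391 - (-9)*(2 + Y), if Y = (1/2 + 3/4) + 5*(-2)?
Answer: -1807/4 ≈ -451.75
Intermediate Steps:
Y = -35/4 (Y = (1*(½) + 3*(¼)) - 10 = (½ + ¾) - 10 = 5/4 - 10 = -35/4 ≈ -8.7500)
-391 - (-9)*(2 + Y) = -391 - (-9)*(2 - 35/4) = -391 - (-9)*(-27)/4 = -391 - 1*243/4 = -391 - 243/4 = -1807/4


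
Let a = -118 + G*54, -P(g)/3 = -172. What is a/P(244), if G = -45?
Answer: -637/129 ≈ -4.9380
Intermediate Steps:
P(g) = 516 (P(g) = -3*(-172) = 516)
a = -2548 (a = -118 - 45*54 = -118 - 2430 = -2548)
a/P(244) = -2548/516 = -2548*1/516 = -637/129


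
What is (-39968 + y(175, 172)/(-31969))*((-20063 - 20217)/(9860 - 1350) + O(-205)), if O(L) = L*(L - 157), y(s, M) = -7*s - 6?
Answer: -80687329251417002/27205619 ≈ -2.9658e+9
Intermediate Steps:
y(s, M) = -6 - 7*s
O(L) = L*(-157 + L)
(-39968 + y(175, 172)/(-31969))*((-20063 - 20217)/(9860 - 1350) + O(-205)) = (-39968 + (-6 - 7*175)/(-31969))*((-20063 - 20217)/(9860 - 1350) - 205*(-157 - 205)) = (-39968 + (-6 - 1225)*(-1/31969))*(-40280/8510 - 205*(-362)) = (-39968 - 1231*(-1/31969))*(-40280*1/8510 + 74210) = (-39968 + 1231/31969)*(-4028/851 + 74210) = -1277735761/31969*63148682/851 = -80687329251417002/27205619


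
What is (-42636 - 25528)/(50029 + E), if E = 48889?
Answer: -34082/49459 ≈ -0.68910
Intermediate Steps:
(-42636 - 25528)/(50029 + E) = (-42636 - 25528)/(50029 + 48889) = -68164/98918 = -68164*1/98918 = -34082/49459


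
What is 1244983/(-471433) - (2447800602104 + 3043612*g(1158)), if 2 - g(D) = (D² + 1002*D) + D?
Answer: 2436669175592346241/471433 ≈ 5.1686e+12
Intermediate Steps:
g(D) = 2 - D² - 1003*D (g(D) = 2 - ((D² + 1002*D) + D) = 2 - (D² + 1003*D) = 2 + (-D² - 1003*D) = 2 - D² - 1003*D)
1244983/(-471433) - (2447800602104 + 3043612*g(1158)) = 1244983/(-471433) - 3043612/(1/(804242 + (2 - 1*1158² - 1003*1158))) = 1244983*(-1/471433) - 3043612/(1/(804242 + (2 - 1*1340964 - 1161474))) = -1244983/471433 - 3043612/(1/(804242 + (2 - 1340964 - 1161474))) = -1244983/471433 - 3043612/(1/(804242 - 2502436)) = -1244983/471433 - 3043612/(1/(-1698194)) = -1244983/471433 - 3043612/(-1/1698194) = -1244983/471433 - 3043612*(-1698194) = -1244983/471433 + 5168643636728 = 2436669175592346241/471433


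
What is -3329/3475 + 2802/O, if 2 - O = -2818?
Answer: 11639/326650 ≈ 0.035631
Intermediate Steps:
O = 2820 (O = 2 - 1*(-2818) = 2 + 2818 = 2820)
-3329/3475 + 2802/O = -3329/3475 + 2802/2820 = -3329*1/3475 + 2802*(1/2820) = -3329/3475 + 467/470 = 11639/326650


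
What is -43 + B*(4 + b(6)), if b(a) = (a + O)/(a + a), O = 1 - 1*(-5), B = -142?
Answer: -753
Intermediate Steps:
O = 6 (O = 1 + 5 = 6)
b(a) = (6 + a)/(2*a) (b(a) = (a + 6)/(a + a) = (6 + a)/((2*a)) = (6 + a)*(1/(2*a)) = (6 + a)/(2*a))
-43 + B*(4 + b(6)) = -43 - 142*(4 + (½)*(6 + 6)/6) = -43 - 142*(4 + (½)*(⅙)*12) = -43 - 142*(4 + 1) = -43 - 142*5 = -43 - 710 = -753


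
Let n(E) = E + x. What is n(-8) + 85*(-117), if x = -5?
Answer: -9958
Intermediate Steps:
n(E) = -5 + E (n(E) = E - 5 = -5 + E)
n(-8) + 85*(-117) = (-5 - 8) + 85*(-117) = -13 - 9945 = -9958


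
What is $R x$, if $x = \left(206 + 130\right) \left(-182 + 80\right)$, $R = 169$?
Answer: $-5791968$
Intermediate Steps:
$x = -34272$ ($x = 336 \left(-102\right) = -34272$)
$R x = 169 \left(-34272\right) = -5791968$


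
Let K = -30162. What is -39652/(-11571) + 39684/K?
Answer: 122800010/58167417 ≈ 2.1111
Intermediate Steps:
-39652/(-11571) + 39684/K = -39652/(-11571) + 39684/(-30162) = -39652*(-1/11571) + 39684*(-1/30162) = 39652/11571 - 6614/5027 = 122800010/58167417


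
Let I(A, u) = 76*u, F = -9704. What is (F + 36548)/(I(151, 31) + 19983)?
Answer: 26844/22339 ≈ 1.2017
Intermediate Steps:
(F + 36548)/(I(151, 31) + 19983) = (-9704 + 36548)/(76*31 + 19983) = 26844/(2356 + 19983) = 26844/22339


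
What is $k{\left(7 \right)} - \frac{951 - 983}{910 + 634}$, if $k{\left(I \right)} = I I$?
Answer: $\frac{9461}{193} \approx 49.021$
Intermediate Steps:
$k{\left(I \right)} = I^{2}$
$k{\left(7 \right)} - \frac{951 - 983}{910 + 634} = 7^{2} - \frac{951 - 983}{910 + 634} = 49 - - \frac{32}{1544} = 49 - \left(-32\right) \frac{1}{1544} = 49 - - \frac{4}{193} = 49 + \frac{4}{193} = \frac{9461}{193}$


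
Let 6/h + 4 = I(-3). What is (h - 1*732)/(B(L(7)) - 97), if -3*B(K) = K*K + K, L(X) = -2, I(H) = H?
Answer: 15390/2051 ≈ 7.5037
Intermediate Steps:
B(K) = -K/3 - K²/3 (B(K) = -(K*K + K)/3 = -(K² + K)/3 = -(K + K²)/3 = -K/3 - K²/3)
h = -6/7 (h = 6/(-4 - 3) = 6/(-7) = 6*(-⅐) = -6/7 ≈ -0.85714)
(h - 1*732)/(B(L(7)) - 97) = (-6/7 - 1*732)/(-⅓*(-2)*(1 - 2) - 97) = (-6/7 - 732)/(-⅓*(-2)*(-1) - 97) = -5130/(7*(-⅔ - 97)) = -5130/(7*(-293/3)) = -5130/7*(-3/293) = 15390/2051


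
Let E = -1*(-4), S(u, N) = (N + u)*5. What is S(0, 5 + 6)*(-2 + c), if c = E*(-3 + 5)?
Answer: 330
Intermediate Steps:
S(u, N) = 5*N + 5*u
E = 4
c = 8 (c = 4*(-3 + 5) = 4*2 = 8)
S(0, 5 + 6)*(-2 + c) = (5*(5 + 6) + 5*0)*(-2 + 8) = (5*11 + 0)*6 = (55 + 0)*6 = 55*6 = 330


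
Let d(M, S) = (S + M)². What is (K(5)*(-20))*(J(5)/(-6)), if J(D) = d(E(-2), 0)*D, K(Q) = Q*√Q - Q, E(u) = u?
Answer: -1000/3 + 1000*√5/3 ≈ 412.02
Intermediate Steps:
d(M, S) = (M + S)²
K(Q) = Q^(3/2) - Q
J(D) = 4*D (J(D) = (-2 + 0)²*D = (-2)²*D = 4*D)
(K(5)*(-20))*(J(5)/(-6)) = ((5^(3/2) - 1*5)*(-20))*((4*5)/(-6)) = ((5*√5 - 5)*(-20))*(20*(-⅙)) = ((-5 + 5*√5)*(-20))*(-10/3) = (100 - 100*√5)*(-10/3) = -1000/3 + 1000*√5/3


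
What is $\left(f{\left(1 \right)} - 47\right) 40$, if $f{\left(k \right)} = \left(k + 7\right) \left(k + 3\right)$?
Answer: $-600$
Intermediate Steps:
$f{\left(k \right)} = \left(3 + k\right) \left(7 + k\right)$ ($f{\left(k \right)} = \left(7 + k\right) \left(3 + k\right) = \left(3 + k\right) \left(7 + k\right)$)
$\left(f{\left(1 \right)} - 47\right) 40 = \left(\left(21 + 1^{2} + 10 \cdot 1\right) - 47\right) 40 = \left(\left(21 + 1 + 10\right) - 47\right) 40 = \left(32 - 47\right) 40 = \left(-15\right) 40 = -600$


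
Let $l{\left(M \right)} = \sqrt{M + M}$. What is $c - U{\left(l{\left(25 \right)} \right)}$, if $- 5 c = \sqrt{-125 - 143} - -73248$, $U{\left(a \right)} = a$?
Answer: $- \frac{73248}{5} - 5 \sqrt{2} - \frac{2 i \sqrt{67}}{5} \approx -14657.0 - 3.2741 i$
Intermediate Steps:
$l{\left(M \right)} = \sqrt{2} \sqrt{M}$ ($l{\left(M \right)} = \sqrt{2 M} = \sqrt{2} \sqrt{M}$)
$c = - \frac{73248}{5} - \frac{2 i \sqrt{67}}{5}$ ($c = - \frac{\sqrt{-125 - 143} - -73248}{5} = - \frac{\sqrt{-268} + 73248}{5} = - \frac{2 i \sqrt{67} + 73248}{5} = - \frac{73248 + 2 i \sqrt{67}}{5} = - \frac{73248}{5} - \frac{2 i \sqrt{67}}{5} \approx -14650.0 - 3.2741 i$)
$c - U{\left(l{\left(25 \right)} \right)} = \left(- \frac{73248}{5} - \frac{2 i \sqrt{67}}{5}\right) - \sqrt{2} \sqrt{25} = \left(- \frac{73248}{5} - \frac{2 i \sqrt{67}}{5}\right) - \sqrt{2} \cdot 5 = \left(- \frac{73248}{5} - \frac{2 i \sqrt{67}}{5}\right) - 5 \sqrt{2} = - \frac{73248}{5} - 5 \sqrt{2} - \frac{2 i \sqrt{67}}{5}$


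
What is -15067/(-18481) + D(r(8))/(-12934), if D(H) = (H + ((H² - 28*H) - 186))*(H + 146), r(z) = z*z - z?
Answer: -2586705189/119516627 ≈ -21.643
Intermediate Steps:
r(z) = z² - z
D(H) = (146 + H)*(-186 + H² - 27*H) (D(H) = (H + (-186 + H² - 28*H))*(146 + H) = (-186 + H² - 27*H)*(146 + H) = (146 + H)*(-186 + H² - 27*H))
-15067/(-18481) + D(r(8))/(-12934) = -15067/(-18481) + (-27156 + (8*(-1 + 8))³ - 33024*(-1 + 8) + 119*(8*(-1 + 8))²)/(-12934) = -15067*(-1/18481) + (-27156 + (8*7)³ - 33024*7 + 119*(8*7)²)*(-1/12934) = 15067/18481 + (-27156 + 56³ - 4128*56 + 119*56²)*(-1/12934) = 15067/18481 + (-27156 + 175616 - 231168 + 119*3136)*(-1/12934) = 15067/18481 + (-27156 + 175616 - 231168 + 373184)*(-1/12934) = 15067/18481 + 290476*(-1/12934) = 15067/18481 - 145238/6467 = -2586705189/119516627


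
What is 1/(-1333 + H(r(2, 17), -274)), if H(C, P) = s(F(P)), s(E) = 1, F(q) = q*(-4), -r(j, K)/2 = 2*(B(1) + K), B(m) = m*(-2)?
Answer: -1/1332 ≈ -0.00075075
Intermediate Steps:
B(m) = -2*m
r(j, K) = 8 - 4*K (r(j, K) = -4*(-2*1 + K) = -4*(-2 + K) = -2*(-4 + 2*K) = 8 - 4*K)
F(q) = -4*q
H(C, P) = 1
1/(-1333 + H(r(2, 17), -274)) = 1/(-1333 + 1) = 1/(-1332) = -1/1332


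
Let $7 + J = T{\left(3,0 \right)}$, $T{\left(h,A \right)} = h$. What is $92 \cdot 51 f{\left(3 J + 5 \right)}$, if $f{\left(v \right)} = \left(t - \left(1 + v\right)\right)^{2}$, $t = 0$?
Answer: $168912$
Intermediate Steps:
$J = -4$ ($J = -7 + 3 = -4$)
$f{\left(v \right)} = \left(-1 - v\right)^{2}$ ($f{\left(v \right)} = \left(0 - \left(1 + v\right)\right)^{2} = \left(-1 - v\right)^{2}$)
$92 \cdot 51 f{\left(3 J + 5 \right)} = 92 \cdot 51 \left(1 + \left(3 \left(-4\right) + 5\right)\right)^{2} = 4692 \left(1 + \left(-12 + 5\right)\right)^{2} = 4692 \left(1 - 7\right)^{2} = 4692 \left(-6\right)^{2} = 4692 \cdot 36 = 168912$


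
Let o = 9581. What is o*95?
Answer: 910195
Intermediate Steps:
o*95 = 9581*95 = 910195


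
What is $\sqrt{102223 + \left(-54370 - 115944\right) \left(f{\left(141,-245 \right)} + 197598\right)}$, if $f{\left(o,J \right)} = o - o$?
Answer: $i \sqrt{33653603549} \approx 1.8345 \cdot 10^{5} i$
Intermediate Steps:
$f{\left(o,J \right)} = 0$
$\sqrt{102223 + \left(-54370 - 115944\right) \left(f{\left(141,-245 \right)} + 197598\right)} = \sqrt{102223 + \left(-54370 - 115944\right) \left(0 + 197598\right)} = \sqrt{102223 - 33653705772} = \sqrt{-33653603549} = i \sqrt{33653603549}$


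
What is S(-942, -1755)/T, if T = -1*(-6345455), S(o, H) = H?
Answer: -351/1269091 ≈ -0.00027658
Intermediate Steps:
T = 6345455
S(-942, -1755)/T = -1755/6345455 = -1755*1/6345455 = -351/1269091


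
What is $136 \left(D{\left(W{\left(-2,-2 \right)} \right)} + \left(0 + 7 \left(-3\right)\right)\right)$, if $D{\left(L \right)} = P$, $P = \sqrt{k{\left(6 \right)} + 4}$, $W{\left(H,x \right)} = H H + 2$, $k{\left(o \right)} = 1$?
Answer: $-2856 + 136 \sqrt{5} \approx -2551.9$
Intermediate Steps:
$W{\left(H,x \right)} = 2 + H^{2}$ ($W{\left(H,x \right)} = H^{2} + 2 = 2 + H^{2}$)
$P = \sqrt{5}$ ($P = \sqrt{1 + 4} = \sqrt{5} \approx 2.2361$)
$D{\left(L \right)} = \sqrt{5}$
$136 \left(D{\left(W{\left(-2,-2 \right)} \right)} + \left(0 + 7 \left(-3\right)\right)\right) = 136 \left(\sqrt{5} + \left(0 + 7 \left(-3\right)\right)\right) = 136 \left(\sqrt{5} + \left(0 - 21\right)\right) = 136 \left(\sqrt{5} - 21\right) = 136 \left(-21 + \sqrt{5}\right) = -2856 + 136 \sqrt{5}$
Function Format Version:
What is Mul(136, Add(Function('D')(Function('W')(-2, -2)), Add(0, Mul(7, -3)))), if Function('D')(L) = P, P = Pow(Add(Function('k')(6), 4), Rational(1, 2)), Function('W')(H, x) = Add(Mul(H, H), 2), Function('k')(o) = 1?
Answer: Add(-2856, Mul(136, Pow(5, Rational(1, 2)))) ≈ -2551.9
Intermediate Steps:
Function('W')(H, x) = Add(2, Pow(H, 2)) (Function('W')(H, x) = Add(Pow(H, 2), 2) = Add(2, Pow(H, 2)))
P = Pow(5, Rational(1, 2)) (P = Pow(Add(1, 4), Rational(1, 2)) = Pow(5, Rational(1, 2)) ≈ 2.2361)
Function('D')(L) = Pow(5, Rational(1, 2))
Mul(136, Add(Function('D')(Function('W')(-2, -2)), Add(0, Mul(7, -3)))) = Mul(136, Add(Pow(5, Rational(1, 2)), Add(0, Mul(7, -3)))) = Mul(136, Add(Pow(5, Rational(1, 2)), Add(0, -21))) = Mul(136, Add(Pow(5, Rational(1, 2)), -21)) = Mul(136, Add(-21, Pow(5, Rational(1, 2)))) = Add(-2856, Mul(136, Pow(5, Rational(1, 2))))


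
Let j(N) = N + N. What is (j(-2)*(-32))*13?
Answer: 1664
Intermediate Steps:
j(N) = 2*N
(j(-2)*(-32))*13 = ((2*(-2))*(-32))*13 = -4*(-32)*13 = 128*13 = 1664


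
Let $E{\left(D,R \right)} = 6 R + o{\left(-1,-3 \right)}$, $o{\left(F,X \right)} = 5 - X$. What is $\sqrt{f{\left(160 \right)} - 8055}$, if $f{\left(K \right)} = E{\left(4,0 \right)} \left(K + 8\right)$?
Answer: $i \sqrt{6711} \approx 81.921 i$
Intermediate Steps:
$E{\left(D,R \right)} = 8 + 6 R$ ($E{\left(D,R \right)} = 6 R + \left(5 - -3\right) = 6 R + \left(5 + 3\right) = 6 R + 8 = 8 + 6 R$)
$f{\left(K \right)} = 64 + 8 K$ ($f{\left(K \right)} = \left(8 + 6 \cdot 0\right) \left(K + 8\right) = \left(8 + 0\right) \left(8 + K\right) = 8 \left(8 + K\right) = 64 + 8 K$)
$\sqrt{f{\left(160 \right)} - 8055} = \sqrt{\left(64 + 8 \cdot 160\right) - 8055} = \sqrt{\left(64 + 1280\right) - 8055} = \sqrt{1344 - 8055} = \sqrt{-6711} = i \sqrt{6711}$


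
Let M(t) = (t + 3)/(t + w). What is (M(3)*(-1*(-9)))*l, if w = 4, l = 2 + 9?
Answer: 594/7 ≈ 84.857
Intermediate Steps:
l = 11
M(t) = (3 + t)/(4 + t) (M(t) = (t + 3)/(t + 4) = (3 + t)/(4 + t))
(M(3)*(-1*(-9)))*l = (((3 + 3)/(4 + 3))*(-1*(-9)))*11 = ((6/7)*9)*11 = (54/7)*11 = 594/7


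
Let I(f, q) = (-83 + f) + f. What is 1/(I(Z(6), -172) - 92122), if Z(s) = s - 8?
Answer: -1/92209 ≈ -1.0845e-5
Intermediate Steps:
Z(s) = -8 + s
I(f, q) = -83 + 2*f
1/(I(Z(6), -172) - 92122) = 1/((-83 + 2*(-8 + 6)) - 92122) = 1/((-83 + 2*(-2)) - 92122) = 1/((-83 - 4) - 92122) = 1/(-87 - 92122) = 1/(-92209) = -1/92209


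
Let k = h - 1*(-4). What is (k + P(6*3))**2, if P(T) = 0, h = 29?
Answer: 1089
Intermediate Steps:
k = 33 (k = 29 - 1*(-4) = 29 + 4 = 33)
(k + P(6*3))**2 = (33 + 0)**2 = 33**2 = 1089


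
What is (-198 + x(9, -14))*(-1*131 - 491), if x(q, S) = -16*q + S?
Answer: 221432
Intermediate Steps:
x(q, S) = S - 16*q
(-198 + x(9, -14))*(-1*131 - 491) = (-198 + (-14 - 16*9))*(-1*131 - 491) = (-198 + (-14 - 144))*(-131 - 491) = (-198 - 158)*(-622) = -356*(-622) = 221432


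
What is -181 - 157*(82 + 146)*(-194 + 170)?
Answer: 858923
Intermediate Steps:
-181 - 157*(82 + 146)*(-194 + 170) = -181 - 35796*(-24) = -181 - 157*(-5472) = -181 + 859104 = 858923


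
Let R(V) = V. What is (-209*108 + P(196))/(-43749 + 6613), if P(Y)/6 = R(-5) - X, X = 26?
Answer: 11379/18568 ≈ 0.61283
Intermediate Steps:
P(Y) = -186 (P(Y) = 6*(-5 - 1*26) = 6*(-5 - 26) = 6*(-31) = -186)
(-209*108 + P(196))/(-43749 + 6613) = (-209*108 - 186)/(-43749 + 6613) = (-22572 - 186)/(-37136) = -22758*(-1/37136) = 11379/18568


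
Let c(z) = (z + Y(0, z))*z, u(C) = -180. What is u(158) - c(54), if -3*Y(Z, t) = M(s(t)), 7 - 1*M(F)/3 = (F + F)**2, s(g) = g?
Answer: -632574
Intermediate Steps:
M(F) = 21 - 12*F**2 (M(F) = 21 - 3*(F + F)**2 = 21 - 3*4*F**2 = 21 - 12*F**2)
Y(Z, t) = -7 + 4*t**2 (Y(Z, t) = -(21 - 12*t**2)/3 = -7 + 4*t**2)
c(z) = z*(-7 + z + 4*z**2) (c(z) = (z + (-7 + 4*z**2))*z = (-7 + z + 4*z**2)*z = z*(-7 + z + 4*z**2))
u(158) - c(54) = -180 - 54*(-7 + 54 + 4*54**2) = -180 - 54*(-7 + 54 + 4*2916) = -180 - 54*(-7 + 54 + 11664) = -180 - 54*11711 = -180 - 1*632394 = -180 - 632394 = -632574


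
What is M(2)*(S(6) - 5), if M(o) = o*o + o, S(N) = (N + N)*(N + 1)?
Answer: 474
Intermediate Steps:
S(N) = 2*N*(1 + N) (S(N) = (2*N)*(1 + N) = 2*N*(1 + N))
M(o) = o + o² (M(o) = o² + o = o + o²)
M(2)*(S(6) - 5) = (2*(1 + 2))*(2*6*(1 + 6) - 5) = (2*3)*(2*6*7 - 5) = 6*(84 - 5) = 6*79 = 474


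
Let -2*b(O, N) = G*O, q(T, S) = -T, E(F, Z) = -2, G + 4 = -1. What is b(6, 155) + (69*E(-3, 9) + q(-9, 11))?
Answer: -114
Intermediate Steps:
G = -5 (G = -4 - 1 = -5)
b(O, N) = 5*O/2 (b(O, N) = -(-5)*O/2 = 5*O/2)
b(6, 155) + (69*E(-3, 9) + q(-9, 11)) = (5/2)*6 + (69*(-2) - 1*(-9)) = 15 + (-138 + 9) = 15 - 129 = -114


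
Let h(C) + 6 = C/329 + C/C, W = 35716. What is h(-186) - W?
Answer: -11752395/329 ≈ -35722.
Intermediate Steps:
h(C) = -5 + C/329 (h(C) = -6 + (C/329 + C/C) = -6 + (C*(1/329) + 1) = -6 + (C/329 + 1) = -6 + (1 + C/329) = -5 + C/329)
h(-186) - W = (-5 + (1/329)*(-186)) - 1*35716 = (-5 - 186/329) - 35716 = -1831/329 - 35716 = -11752395/329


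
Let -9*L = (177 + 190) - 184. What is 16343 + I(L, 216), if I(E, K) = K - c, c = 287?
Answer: 16272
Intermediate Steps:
L = -61/3 (L = -((177 + 190) - 184)/9 = -(367 - 184)/9 = -⅑*183 = -61/3 ≈ -20.333)
I(E, K) = -287 + K (I(E, K) = K - 1*287 = K - 287 = -287 + K)
16343 + I(L, 216) = 16343 + (-287 + 216) = 16343 - 71 = 16272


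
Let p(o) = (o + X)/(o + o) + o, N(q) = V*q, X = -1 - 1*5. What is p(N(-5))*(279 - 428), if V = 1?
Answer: 5811/10 ≈ 581.10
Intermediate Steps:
X = -6 (X = -1 - 5 = -6)
N(q) = q (N(q) = 1*q = q)
p(o) = o + (-6 + o)/(2*o) (p(o) = (o - 6)/(o + o) + o = (-6 + o)/((2*o)) + o = (-6 + o)*(1/(2*o)) + o = (-6 + o)/(2*o) + o = o + (-6 + o)/(2*o))
p(N(-5))*(279 - 428) = (1/2 - 5 - 3/(-5))*(279 - 428) = (1/2 - 5 - 3*(-1/5))*(-149) = (1/2 - 5 + 3/5)*(-149) = -39/10*(-149) = 5811/10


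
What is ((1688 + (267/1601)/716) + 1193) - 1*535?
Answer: 2689257603/1146316 ≈ 2346.0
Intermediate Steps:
((1688 + (267/1601)/716) + 1193) - 1*535 = ((1688 + (267*(1/1601))*(1/716)) + 1193) - 535 = ((1688 + (267/1601)*(1/716)) + 1193) - 535 = ((1688 + 267/1146316) + 1193) - 535 = (1934981675/1146316 + 1193) - 535 = 3302536663/1146316 - 535 = 2689257603/1146316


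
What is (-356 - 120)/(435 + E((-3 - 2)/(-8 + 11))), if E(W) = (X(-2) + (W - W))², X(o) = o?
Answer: -476/439 ≈ -1.0843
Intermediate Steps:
E(W) = 4 (E(W) = (-2 + (W - W))² = (-2 + 0)² = (-2)² = 4)
(-356 - 120)/(435 + E((-3 - 2)/(-8 + 11))) = (-356 - 120)/(435 + 4) = -476/439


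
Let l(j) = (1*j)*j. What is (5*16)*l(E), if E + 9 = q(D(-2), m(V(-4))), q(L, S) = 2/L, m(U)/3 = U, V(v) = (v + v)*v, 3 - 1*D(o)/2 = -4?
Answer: 307520/49 ≈ 6275.9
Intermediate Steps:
D(o) = 14 (D(o) = 6 - 2*(-4) = 6 + 8 = 14)
V(v) = 2*v² (V(v) = (2*v)*v = 2*v²)
m(U) = 3*U
E = -62/7 (E = -9 + 2/14 = -9 + 2*(1/14) = -9 + ⅐ = -62/7 ≈ -8.8571)
l(j) = j² (l(j) = j*j = j²)
(5*16)*l(E) = (5*16)*(-62/7)² = 80*(3844/49) = 307520/49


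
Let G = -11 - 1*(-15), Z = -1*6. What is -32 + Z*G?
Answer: -56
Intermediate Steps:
Z = -6
G = 4 (G = -11 + 15 = 4)
-32 + Z*G = -32 - 6*4 = -32 - 24 = -56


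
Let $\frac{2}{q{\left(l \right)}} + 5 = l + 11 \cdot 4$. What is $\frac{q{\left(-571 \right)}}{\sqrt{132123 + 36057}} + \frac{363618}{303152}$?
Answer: $\frac{181809}{151576} - \frac{\sqrt{42045}}{22367940} \approx 1.1994$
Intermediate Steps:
$q{\left(l \right)} = \frac{2}{39 + l}$ ($q{\left(l \right)} = \frac{2}{-5 + \left(l + 11 \cdot 4\right)} = \frac{2}{-5 + \left(l + 44\right)} = \frac{2}{-5 + \left(44 + l\right)} = \frac{2}{39 + l}$)
$\frac{q{\left(-571 \right)}}{\sqrt{132123 + 36057}} + \frac{363618}{303152} = \frac{2 \frac{1}{39 - 571}}{\sqrt{132123 + 36057}} + \frac{363618}{303152} = \frac{2 \frac{1}{-532}}{\sqrt{168180}} + 363618 \cdot \frac{1}{303152} = \frac{2 \left(- \frac{1}{532}\right)}{2 \sqrt{42045}} + \frac{181809}{151576} = - \frac{\frac{1}{84090} \sqrt{42045}}{266} + \frac{181809}{151576} = - \frac{\sqrt{42045}}{22367940} + \frac{181809}{151576} = \frac{181809}{151576} - \frac{\sqrt{42045}}{22367940}$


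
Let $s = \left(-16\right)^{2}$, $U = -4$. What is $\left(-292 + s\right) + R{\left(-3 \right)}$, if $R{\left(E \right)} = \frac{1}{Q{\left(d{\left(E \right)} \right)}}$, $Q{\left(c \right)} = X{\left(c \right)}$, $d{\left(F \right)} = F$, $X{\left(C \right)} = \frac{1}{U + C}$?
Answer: $-43$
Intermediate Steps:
$s = 256$
$X{\left(C \right)} = \frac{1}{-4 + C}$
$Q{\left(c \right)} = \frac{1}{-4 + c}$
$R{\left(E \right)} = -4 + E$ ($R{\left(E \right)} = \frac{1}{\frac{1}{-4 + E}} = -4 + E$)
$\left(-292 + s\right) + R{\left(-3 \right)} = \left(-292 + 256\right) - 7 = -36 - 7 = -43$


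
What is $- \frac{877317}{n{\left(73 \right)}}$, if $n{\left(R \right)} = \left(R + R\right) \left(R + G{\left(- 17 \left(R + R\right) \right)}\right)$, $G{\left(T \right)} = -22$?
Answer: $- \frac{292439}{2482} \approx -117.82$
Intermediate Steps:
$n{\left(R \right)} = 2 R \left(-22 + R\right)$ ($n{\left(R \right)} = \left(R + R\right) \left(R - 22\right) = 2 R \left(-22 + R\right)$)
$- \frac{877317}{n{\left(73 \right)}} = - \frac{877317}{2 \cdot 73 \left(-22 + 73\right)} = - \frac{877317}{2 \cdot 73 \cdot 51} = - \frac{877317}{7446} = \left(-877317\right) \frac{1}{7446} = - \frac{292439}{2482}$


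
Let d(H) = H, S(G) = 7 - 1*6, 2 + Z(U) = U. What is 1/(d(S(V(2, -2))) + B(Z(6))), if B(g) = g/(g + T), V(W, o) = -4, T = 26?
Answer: 15/17 ≈ 0.88235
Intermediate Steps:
Z(U) = -2 + U
S(G) = 1 (S(G) = 7 - 6 = 1)
B(g) = g/(26 + g) (B(g) = g/(g + 26) = g/(26 + g))
1/(d(S(V(2, -2))) + B(Z(6))) = 1/(1 + (-2 + 6)/(26 + (-2 + 6))) = 1/(1 + 4/(26 + 4)) = 1/(1 + 4/30) = 1/(1 + 4*(1/30)) = 1/(1 + 2/15) = 1/(17/15) = 15/17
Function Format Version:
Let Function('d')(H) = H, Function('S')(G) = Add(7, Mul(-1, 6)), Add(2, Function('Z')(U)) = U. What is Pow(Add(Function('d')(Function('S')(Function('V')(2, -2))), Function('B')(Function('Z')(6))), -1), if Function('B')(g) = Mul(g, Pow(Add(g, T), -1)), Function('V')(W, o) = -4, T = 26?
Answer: Rational(15, 17) ≈ 0.88235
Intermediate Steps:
Function('Z')(U) = Add(-2, U)
Function('S')(G) = 1 (Function('S')(G) = Add(7, -6) = 1)
Function('B')(g) = Mul(g, Pow(Add(26, g), -1)) (Function('B')(g) = Mul(g, Pow(Add(g, 26), -1)) = Mul(g, Pow(Add(26, g), -1)))
Pow(Add(Function('d')(Function('S')(Function('V')(2, -2))), Function('B')(Function('Z')(6))), -1) = Pow(Add(1, Mul(Add(-2, 6), Pow(Add(26, Add(-2, 6)), -1))), -1) = Pow(Add(1, Mul(4, Pow(Add(26, 4), -1))), -1) = Pow(Add(1, Mul(4, Pow(30, -1))), -1) = Pow(Add(1, Mul(4, Rational(1, 30))), -1) = Pow(Add(1, Rational(2, 15)), -1) = Pow(Rational(17, 15), -1) = Rational(15, 17)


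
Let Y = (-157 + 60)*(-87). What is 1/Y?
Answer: 1/8439 ≈ 0.00011850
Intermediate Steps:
Y = 8439 (Y = -97*(-87) = 8439)
1/Y = 1/8439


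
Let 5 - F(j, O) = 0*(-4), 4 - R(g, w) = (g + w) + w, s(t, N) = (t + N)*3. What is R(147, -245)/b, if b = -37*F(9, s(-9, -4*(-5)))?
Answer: -347/185 ≈ -1.8757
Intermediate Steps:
s(t, N) = 3*N + 3*t (s(t, N) = (N + t)*3 = 3*N + 3*t)
R(g, w) = 4 - g - 2*w (R(g, w) = 4 - ((g + w) + w) = 4 - (g + 2*w) = 4 + (-g - 2*w) = 4 - g - 2*w)
F(j, O) = 5 (F(j, O) = 5 - 0*(-4) = 5 - 1*0 = 5 + 0 = 5)
b = -185 (b = -37*5 = -185)
R(147, -245)/b = (4 - 1*147 - 2*(-245))/(-185) = (4 - 147 + 490)*(-1/185) = 347*(-1/185) = -347/185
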